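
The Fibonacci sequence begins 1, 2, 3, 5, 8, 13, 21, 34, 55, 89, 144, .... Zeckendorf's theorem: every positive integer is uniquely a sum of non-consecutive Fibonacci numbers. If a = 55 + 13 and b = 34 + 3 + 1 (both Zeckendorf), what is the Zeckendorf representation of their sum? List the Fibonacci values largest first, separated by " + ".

89 + 13 + 3 + 1

The two numbers are 68 and 38, so their sum is 106.
Greedily peel off the largest Fibonacci term at each step:
take 89 (≤ 106); 106 − 89 = 17
take 13 (≤ 17); 17 − 13 = 4
take 3 (≤ 4); 4 − 3 = 1
take 1 (≤ 1); 1 − 1 = 0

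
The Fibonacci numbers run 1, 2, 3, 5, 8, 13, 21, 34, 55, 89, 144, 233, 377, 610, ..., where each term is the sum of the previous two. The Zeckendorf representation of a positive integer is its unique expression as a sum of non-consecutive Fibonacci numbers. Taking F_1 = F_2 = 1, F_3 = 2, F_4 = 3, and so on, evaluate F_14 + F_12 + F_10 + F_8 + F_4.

600

F_14 + F_12 + F_10 + F_8 + F_4 = 377 + 144 + 55 + 21 + 3 = 600.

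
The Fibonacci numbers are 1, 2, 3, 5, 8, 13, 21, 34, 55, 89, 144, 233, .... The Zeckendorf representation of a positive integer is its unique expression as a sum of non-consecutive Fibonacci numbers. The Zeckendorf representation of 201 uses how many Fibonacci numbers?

3

Greedy algorithm:
largest Fibonacci ≤ 201 is 144; 201 − 144 = 57
largest Fibonacci ≤ 57 is 55; 57 − 55 = 2
largest Fibonacci ≤ 2 is 2; 2 − 2 = 0
201 = 144 + 55 + 2, which has 3 terms.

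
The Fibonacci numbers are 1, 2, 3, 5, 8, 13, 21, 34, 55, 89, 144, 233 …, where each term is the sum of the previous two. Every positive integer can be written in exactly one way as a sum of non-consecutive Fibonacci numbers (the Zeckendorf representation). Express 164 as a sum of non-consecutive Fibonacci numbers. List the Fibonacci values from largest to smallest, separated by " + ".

144 + 13 + 5 + 2

Greedily peel off the largest Fibonacci term at each step:
take 144 (≤ 164); 164 − 144 = 20
take 13 (≤ 20); 20 − 13 = 7
take 5 (≤ 7); 7 − 5 = 2
take 2 (≤ 2); 2 − 2 = 0
So 164 = 144 + 13 + 5 + 2, with no two terms consecutive in the sequence.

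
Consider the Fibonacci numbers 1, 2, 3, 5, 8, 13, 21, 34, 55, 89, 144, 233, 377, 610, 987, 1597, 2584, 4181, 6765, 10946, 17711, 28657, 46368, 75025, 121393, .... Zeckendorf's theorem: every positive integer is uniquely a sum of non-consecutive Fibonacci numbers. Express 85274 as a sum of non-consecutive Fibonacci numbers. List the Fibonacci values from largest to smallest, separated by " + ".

75025 + 6765 + 2584 + 610 + 233 + 55 + 2

75025 ≤ 85274 < 121393, so take 75025; remainder 10249
6765 ≤ 10249 < 10946, so take 6765; remainder 3484
2584 ≤ 3484 < 4181, so take 2584; remainder 900
610 ≤ 900 < 987, so take 610; remainder 290
233 ≤ 290 < 377, so take 233; remainder 57
55 ≤ 57 < 89, so take 55; remainder 2
2 ≤ 2 < 3, so take 2; remainder 0
So 85274 = 75025 + 6765 + 2584 + 610 + 233 + 55 + 2, with no two terms consecutive in the sequence.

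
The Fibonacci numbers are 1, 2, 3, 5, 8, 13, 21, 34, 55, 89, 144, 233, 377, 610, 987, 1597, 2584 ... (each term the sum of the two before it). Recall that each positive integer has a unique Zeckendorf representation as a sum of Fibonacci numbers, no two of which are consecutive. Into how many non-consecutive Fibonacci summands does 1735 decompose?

Greedily peel off the largest Fibonacci term at each step:
1597 ≤ 1735 < 2584, so take 1597; remainder 138
89 ≤ 138 < 144, so take 89; remainder 49
34 ≤ 49 < 55, so take 34; remainder 15
13 ≤ 15 < 21, so take 13; remainder 2
2 ≤ 2 < 3, so take 2; remainder 0
1735 = 1597 + 89 + 34 + 13 + 2, which has 5 terms.

5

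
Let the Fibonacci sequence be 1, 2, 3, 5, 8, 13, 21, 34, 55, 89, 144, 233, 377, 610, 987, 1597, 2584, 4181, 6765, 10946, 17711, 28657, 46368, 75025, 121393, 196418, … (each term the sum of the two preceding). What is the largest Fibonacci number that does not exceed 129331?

121393

121393 ≤ 129331 < 196418, so the largest Fibonacci number not exceeding 129331 is 121393.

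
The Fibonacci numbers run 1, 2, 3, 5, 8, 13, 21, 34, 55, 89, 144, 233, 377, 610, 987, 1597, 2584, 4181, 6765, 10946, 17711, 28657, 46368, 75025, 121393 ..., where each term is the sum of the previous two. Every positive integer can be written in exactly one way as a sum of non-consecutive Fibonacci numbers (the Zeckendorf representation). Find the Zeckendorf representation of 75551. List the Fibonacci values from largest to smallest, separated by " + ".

subtract 75025 from 75551: 526 remains
subtract 377 from 526: 149 remains
subtract 144 from 149: 5 remains
subtract 5 from 5: 0 remains
So 75551 = 75025 + 377 + 144 + 5, with no two terms consecutive in the sequence.

75025 + 377 + 144 + 5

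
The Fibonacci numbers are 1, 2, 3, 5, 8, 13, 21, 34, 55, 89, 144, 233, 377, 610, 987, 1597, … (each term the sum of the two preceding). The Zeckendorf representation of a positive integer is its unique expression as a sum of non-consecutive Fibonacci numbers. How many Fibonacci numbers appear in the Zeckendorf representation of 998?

Repeatedly subtract the largest Fibonacci number that fits:
largest Fibonacci ≤ 998 is 987; 998 − 987 = 11
largest Fibonacci ≤ 11 is 8; 11 − 8 = 3
largest Fibonacci ≤ 3 is 3; 3 − 3 = 0
998 = 987 + 8 + 3, which has 3 terms.

3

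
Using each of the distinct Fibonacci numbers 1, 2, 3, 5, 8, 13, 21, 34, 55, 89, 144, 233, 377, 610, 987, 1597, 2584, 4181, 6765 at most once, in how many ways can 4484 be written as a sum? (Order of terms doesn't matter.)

Starting from the Zeckendorf form and repeatedly splitting a term F_k into F_{k−1} + F_{k−2} (when neither is already used) reaches every representation.
4484 = 4181+233+55+13+2 = 4181+233+55+8+5+2 = 4181+233+34+21+13+2 = … (25 more), for 28 in all.

28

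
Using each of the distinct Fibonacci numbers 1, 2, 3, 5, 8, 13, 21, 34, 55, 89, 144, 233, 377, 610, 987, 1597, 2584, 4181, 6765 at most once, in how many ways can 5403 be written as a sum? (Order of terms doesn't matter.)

Each representation comes from the Zeckendorf form by replacing some F_k with F_{k−1} + F_{k−2} where possible.
5403 = 4181+987+233+2 = 4181+987+144+89+2 = 4181+610+377+233+2 = 2584+1597+987+233+2 = 4181+987+144+55+34+2 = … (15 more), for 20 in all.

20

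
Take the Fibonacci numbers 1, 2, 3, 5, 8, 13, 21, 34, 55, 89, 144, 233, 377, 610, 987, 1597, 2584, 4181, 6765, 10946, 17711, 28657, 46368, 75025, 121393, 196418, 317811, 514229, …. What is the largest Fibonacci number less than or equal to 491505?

317811

317811 ≤ 491505 < 514229, so the largest Fibonacci number not exceeding 491505 is 317811.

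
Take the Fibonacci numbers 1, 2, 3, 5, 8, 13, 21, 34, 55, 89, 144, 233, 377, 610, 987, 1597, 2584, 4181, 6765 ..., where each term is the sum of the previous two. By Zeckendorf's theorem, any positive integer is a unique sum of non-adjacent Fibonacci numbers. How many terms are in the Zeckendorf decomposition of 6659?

take 4181 (≤ 6659); 6659 − 4181 = 2478
take 1597 (≤ 2478); 2478 − 1597 = 881
take 610 (≤ 881); 881 − 610 = 271
take 233 (≤ 271); 271 − 233 = 38
take 34 (≤ 38); 38 − 34 = 4
take 3 (≤ 4); 4 − 3 = 1
take 1 (≤ 1); 1 − 1 = 0
6659 = 4181 + 1597 + 610 + 233 + 34 + 3 + 1, which has 7 terms.

7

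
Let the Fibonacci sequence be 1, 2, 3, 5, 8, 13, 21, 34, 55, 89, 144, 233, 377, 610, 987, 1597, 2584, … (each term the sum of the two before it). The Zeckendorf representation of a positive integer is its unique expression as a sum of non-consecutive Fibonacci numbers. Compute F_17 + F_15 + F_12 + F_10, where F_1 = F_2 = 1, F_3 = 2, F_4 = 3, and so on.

F_17 + F_15 + F_12 + F_10 = 1597 + 610 + 144 + 55 = 2406.

2406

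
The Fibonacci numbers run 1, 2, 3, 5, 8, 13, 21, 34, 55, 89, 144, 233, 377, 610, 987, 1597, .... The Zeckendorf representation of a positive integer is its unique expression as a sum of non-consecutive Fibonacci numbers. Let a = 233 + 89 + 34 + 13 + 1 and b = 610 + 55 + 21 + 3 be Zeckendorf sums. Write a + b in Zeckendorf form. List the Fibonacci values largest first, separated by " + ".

The two numbers are 370 and 689, so their sum is 1059.
Greedily peel off the largest Fibonacci term at each step:
largest Fibonacci ≤ 1059 is 987; 1059 − 987 = 72
largest Fibonacci ≤ 72 is 55; 72 − 55 = 17
largest Fibonacci ≤ 17 is 13; 17 − 13 = 4
largest Fibonacci ≤ 4 is 3; 4 − 3 = 1
largest Fibonacci ≤ 1 is 1; 1 − 1 = 0

987 + 55 + 13 + 3 + 1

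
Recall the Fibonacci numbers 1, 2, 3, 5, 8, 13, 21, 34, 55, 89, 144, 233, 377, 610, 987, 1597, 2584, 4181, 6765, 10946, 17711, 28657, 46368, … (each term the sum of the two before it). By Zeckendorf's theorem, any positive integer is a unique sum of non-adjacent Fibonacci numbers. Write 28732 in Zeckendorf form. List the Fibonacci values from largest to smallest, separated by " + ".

28657 + 55 + 13 + 5 + 2

Greedy algorithm:
largest Fibonacci ≤ 28732 is 28657; 28732 − 28657 = 75
largest Fibonacci ≤ 75 is 55; 75 − 55 = 20
largest Fibonacci ≤ 20 is 13; 20 − 13 = 7
largest Fibonacci ≤ 7 is 5; 7 − 5 = 2
largest Fibonacci ≤ 2 is 2; 2 − 2 = 0
So 28732 = 28657 + 55 + 13 + 5 + 2, with no two terms consecutive in the sequence.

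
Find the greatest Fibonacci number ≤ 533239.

514229 ≤ 533239 < 832040, so the largest Fibonacci number not exceeding 533239 is 514229.

514229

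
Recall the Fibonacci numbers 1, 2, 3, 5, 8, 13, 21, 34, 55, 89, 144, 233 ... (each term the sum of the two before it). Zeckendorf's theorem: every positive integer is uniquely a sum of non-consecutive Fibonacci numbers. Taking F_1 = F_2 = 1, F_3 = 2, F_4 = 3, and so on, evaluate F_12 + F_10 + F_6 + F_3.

F_12 + F_10 + F_6 + F_3 = 144 + 55 + 8 + 2 = 209.

209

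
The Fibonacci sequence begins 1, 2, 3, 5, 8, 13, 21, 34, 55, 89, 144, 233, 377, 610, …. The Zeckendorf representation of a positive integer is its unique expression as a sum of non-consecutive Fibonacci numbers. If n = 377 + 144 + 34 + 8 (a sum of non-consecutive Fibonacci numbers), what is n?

377 + 144 + 34 + 8 = 563.

563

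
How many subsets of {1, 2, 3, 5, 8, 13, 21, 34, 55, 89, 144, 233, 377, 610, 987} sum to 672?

Each representation comes from the Zeckendorf form by replacing some F_k with F_{k−1} + F_{k−2} where possible.
672 = 610+55+5+2 = 610+34+21+5+2 = 377+233+55+5+2 = 610+34+13+8+5+2 = 377+233+34+21+5+2 = … (4 more), for 9 in all.

9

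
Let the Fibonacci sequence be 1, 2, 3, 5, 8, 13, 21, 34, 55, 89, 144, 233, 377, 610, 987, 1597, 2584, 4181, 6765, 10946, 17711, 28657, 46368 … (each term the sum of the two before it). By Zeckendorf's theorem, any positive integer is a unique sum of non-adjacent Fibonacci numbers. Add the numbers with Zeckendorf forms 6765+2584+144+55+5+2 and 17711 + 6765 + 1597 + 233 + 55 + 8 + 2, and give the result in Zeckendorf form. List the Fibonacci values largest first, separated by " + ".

28657 + 6765 + 377 + 89 + 34 + 3 + 1

The two numbers are 9555 and 26371, so their sum is 35926.
subtract 28657 from 35926: 7269 remains
subtract 6765 from 7269: 504 remains
subtract 377 from 504: 127 remains
subtract 89 from 127: 38 remains
subtract 34 from 38: 4 remains
subtract 3 from 4: 1 remains
subtract 1 from 1: 0 remains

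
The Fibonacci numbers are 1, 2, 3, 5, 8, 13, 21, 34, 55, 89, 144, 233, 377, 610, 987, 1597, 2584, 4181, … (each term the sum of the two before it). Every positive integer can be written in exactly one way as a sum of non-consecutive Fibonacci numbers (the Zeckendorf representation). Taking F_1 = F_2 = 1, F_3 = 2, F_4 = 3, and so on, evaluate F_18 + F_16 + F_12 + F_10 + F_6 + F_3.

3780

F_18 + F_16 + F_12 + F_10 + F_6 + F_3 = 2584 + 987 + 144 + 55 + 8 + 2 = 3780.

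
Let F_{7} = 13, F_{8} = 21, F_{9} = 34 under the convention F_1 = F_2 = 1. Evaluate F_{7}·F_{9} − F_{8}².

13·34 − 21² = 442 − 441 = 1. (Cassini's identity: F_{k−1}F_{k+1} − F_k² = (−1)^k.)

1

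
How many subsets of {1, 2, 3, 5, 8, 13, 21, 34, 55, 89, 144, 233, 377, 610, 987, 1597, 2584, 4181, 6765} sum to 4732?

33

Each representation comes from the Zeckendorf form by replacing some F_k with F_{k−1} + F_{k−2} where possible.
4732 = 4181+377+144+21+8+1 = 4181+377+144+21+5+3+1 = 4181+377+89+55+21+8+1 = … (30 more), for 33 in all.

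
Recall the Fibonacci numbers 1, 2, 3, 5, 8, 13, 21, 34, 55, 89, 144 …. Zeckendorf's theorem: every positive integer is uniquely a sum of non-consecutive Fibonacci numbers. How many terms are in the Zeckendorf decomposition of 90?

2

90 − 89 = 1
1 − 1 = 0
90 = 89 + 1, which has 2 terms.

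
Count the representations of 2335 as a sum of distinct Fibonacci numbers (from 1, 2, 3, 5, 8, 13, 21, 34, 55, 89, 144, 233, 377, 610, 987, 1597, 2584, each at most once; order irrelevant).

30

Starting from the Zeckendorf form and repeatedly splitting a term F_k into F_{k−1} + F_{k−2} (when neither is already used) reaches every representation.
2335 = 1597+610+89+34+5 = 1597+610+89+34+3+2 = 1597+610+89+21+13+5 = 1597+377+233+89+34+5 = 1597+610+89+21+13+3+2 = … (25 more), for 30 in all.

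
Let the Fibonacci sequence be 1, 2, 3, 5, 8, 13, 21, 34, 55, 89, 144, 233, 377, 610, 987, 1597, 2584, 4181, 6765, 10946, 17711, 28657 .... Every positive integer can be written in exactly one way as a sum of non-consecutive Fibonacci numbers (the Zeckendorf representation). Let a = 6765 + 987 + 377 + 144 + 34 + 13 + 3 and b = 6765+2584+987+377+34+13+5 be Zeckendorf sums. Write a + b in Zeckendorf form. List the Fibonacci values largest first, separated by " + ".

17711 + 987 + 377 + 13

The two numbers are 8323 and 10765, so their sum is 19088.
largest Fibonacci ≤ 19088 is 17711; 19088 − 17711 = 1377
largest Fibonacci ≤ 1377 is 987; 1377 − 987 = 390
largest Fibonacci ≤ 390 is 377; 390 − 377 = 13
largest Fibonacci ≤ 13 is 13; 13 − 13 = 0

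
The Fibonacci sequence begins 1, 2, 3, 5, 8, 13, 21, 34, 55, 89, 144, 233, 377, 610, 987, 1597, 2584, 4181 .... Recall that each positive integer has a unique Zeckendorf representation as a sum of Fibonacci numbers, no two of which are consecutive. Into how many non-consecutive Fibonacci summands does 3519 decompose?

3519: greatest Fibonacci not exceeding it is 2584, leaving 935
935: greatest Fibonacci not exceeding it is 610, leaving 325
325: greatest Fibonacci not exceeding it is 233, leaving 92
92: greatest Fibonacci not exceeding it is 89, leaving 3
3: greatest Fibonacci not exceeding it is 3, leaving 0
3519 = 2584 + 610 + 233 + 89 + 3, which has 5 terms.

5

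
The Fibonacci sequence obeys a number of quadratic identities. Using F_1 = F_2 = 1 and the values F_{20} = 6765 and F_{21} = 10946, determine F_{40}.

By the doubling identity F_{2k} = F_k(2F_{k+1} − F_k): F_{40} = 6765·(2·10946 − 6765) = 6765·15127 = 102334155.

102334155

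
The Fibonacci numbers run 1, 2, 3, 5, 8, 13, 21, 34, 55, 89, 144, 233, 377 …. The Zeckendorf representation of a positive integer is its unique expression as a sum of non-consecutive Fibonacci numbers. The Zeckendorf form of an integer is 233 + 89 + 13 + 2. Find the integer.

337

233 + 89 + 13 + 2 = 337.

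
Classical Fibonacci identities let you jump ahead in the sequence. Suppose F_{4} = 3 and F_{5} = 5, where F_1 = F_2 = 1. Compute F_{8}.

By the doubling identity F_{2k} = F_k(2F_{k+1} − F_k): F_{8} = 3·(2·5 − 3) = 3·7 = 21.

21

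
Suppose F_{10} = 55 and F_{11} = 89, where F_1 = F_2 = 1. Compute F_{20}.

By the doubling identity F_{2k} = F_k(2F_{k+1} − F_k): F_{20} = 55·(2·89 − 55) = 55·123 = 6765.

6765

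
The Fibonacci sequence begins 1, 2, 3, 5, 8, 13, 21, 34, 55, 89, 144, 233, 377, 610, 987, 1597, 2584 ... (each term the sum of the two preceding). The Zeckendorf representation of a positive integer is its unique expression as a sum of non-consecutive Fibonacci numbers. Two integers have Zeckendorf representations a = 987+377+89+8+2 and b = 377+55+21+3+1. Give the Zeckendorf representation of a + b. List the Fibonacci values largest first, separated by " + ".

1597 + 233 + 89 + 1

The two numbers are 1463 and 457, so their sum is 1920.
subtract 1597 from 1920: 323 remains
subtract 233 from 323: 90 remains
subtract 89 from 90: 1 remains
subtract 1 from 1: 0 remains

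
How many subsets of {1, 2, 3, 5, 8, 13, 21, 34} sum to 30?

3

Starting from the Zeckendorf form and repeatedly splitting a term F_k into F_{k−1} + F_{k−2} (when neither is already used) reaches every representation.
30 = 21+8+1 = 21+5+3+1 = 13+8+5+3+1 — 3 representations.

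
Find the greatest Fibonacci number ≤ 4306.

4181

4181 ≤ 4306 < 6765, so the largest Fibonacci number not exceeding 4306 is 4181.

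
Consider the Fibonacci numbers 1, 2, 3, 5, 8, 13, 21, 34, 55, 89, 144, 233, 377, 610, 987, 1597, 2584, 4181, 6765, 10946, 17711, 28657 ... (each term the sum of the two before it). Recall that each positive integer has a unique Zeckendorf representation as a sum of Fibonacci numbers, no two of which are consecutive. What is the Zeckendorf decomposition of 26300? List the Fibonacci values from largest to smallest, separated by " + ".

Repeatedly subtract the largest Fibonacci number that fits:
17711 ≤ 26300 < 28657, so take 17711; remainder 8589
6765 ≤ 8589 < 10946, so take 6765; remainder 1824
1597 ≤ 1824 < 2584, so take 1597; remainder 227
144 ≤ 227 < 233, so take 144; remainder 83
55 ≤ 83 < 89, so take 55; remainder 28
21 ≤ 28 < 34, so take 21; remainder 7
5 ≤ 7 < 8, so take 5; remainder 2
2 ≤ 2 < 3, so take 2; remainder 0
So 26300 = 17711 + 6765 + 1597 + 144 + 55 + 21 + 5 + 2, with no two terms consecutive in the sequence.

17711 + 6765 + 1597 + 144 + 55 + 21 + 5 + 2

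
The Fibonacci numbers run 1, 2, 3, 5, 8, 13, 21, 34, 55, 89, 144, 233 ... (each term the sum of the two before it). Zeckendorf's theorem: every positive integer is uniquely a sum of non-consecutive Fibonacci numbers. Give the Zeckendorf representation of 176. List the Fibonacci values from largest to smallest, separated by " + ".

Greedily peel off the largest Fibonacci term at each step:
144 ≤ 176 < 233, so take 144; remainder 32
21 ≤ 32 < 34, so take 21; remainder 11
8 ≤ 11 < 13, so take 8; remainder 3
3 ≤ 3 < 5, so take 3; remainder 0
So 176 = 144 + 21 + 8 + 3, with no two terms consecutive in the sequence.

144 + 21 + 8 + 3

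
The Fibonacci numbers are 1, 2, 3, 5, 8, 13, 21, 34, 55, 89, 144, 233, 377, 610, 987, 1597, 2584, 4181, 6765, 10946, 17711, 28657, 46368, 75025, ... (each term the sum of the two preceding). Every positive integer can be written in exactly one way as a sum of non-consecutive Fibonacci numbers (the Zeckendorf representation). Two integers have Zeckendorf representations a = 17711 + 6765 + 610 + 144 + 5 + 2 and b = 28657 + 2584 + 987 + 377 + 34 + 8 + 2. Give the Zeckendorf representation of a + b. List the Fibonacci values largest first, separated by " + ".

The two numbers are 25237 and 32649, so their sum is 57886.
Repeatedly subtract the largest Fibonacci number that fits:
largest Fibonacci ≤ 57886 is 46368; 57886 − 46368 = 11518
largest Fibonacci ≤ 11518 is 10946; 11518 − 10946 = 572
largest Fibonacci ≤ 572 is 377; 572 − 377 = 195
largest Fibonacci ≤ 195 is 144; 195 − 144 = 51
largest Fibonacci ≤ 51 is 34; 51 − 34 = 17
largest Fibonacci ≤ 17 is 13; 17 − 13 = 4
largest Fibonacci ≤ 4 is 3; 4 − 3 = 1
largest Fibonacci ≤ 1 is 1; 1 − 1 = 0

46368 + 10946 + 377 + 144 + 34 + 13 + 3 + 1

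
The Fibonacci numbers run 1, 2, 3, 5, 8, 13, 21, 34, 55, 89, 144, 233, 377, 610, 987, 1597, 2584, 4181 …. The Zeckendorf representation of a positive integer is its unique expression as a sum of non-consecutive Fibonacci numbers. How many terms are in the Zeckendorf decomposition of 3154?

Greedy algorithm:
take 2584 (≤ 3154); 3154 − 2584 = 570
take 377 (≤ 570); 570 − 377 = 193
take 144 (≤ 193); 193 − 144 = 49
take 34 (≤ 49); 49 − 34 = 15
take 13 (≤ 15); 15 − 13 = 2
take 2 (≤ 2); 2 − 2 = 0
3154 = 2584 + 377 + 144 + 34 + 13 + 2, which has 6 terms.

6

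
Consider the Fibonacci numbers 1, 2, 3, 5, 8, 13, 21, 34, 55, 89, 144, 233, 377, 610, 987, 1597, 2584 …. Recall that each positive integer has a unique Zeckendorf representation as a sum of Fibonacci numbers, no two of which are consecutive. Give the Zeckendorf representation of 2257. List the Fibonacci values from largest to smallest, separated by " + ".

Greedily peel off the largest Fibonacci term at each step:
1597 ≤ 2257 < 2584, so take 1597; remainder 660
610 ≤ 660 < 987, so take 610; remainder 50
34 ≤ 50 < 55, so take 34; remainder 16
13 ≤ 16 < 21, so take 13; remainder 3
3 ≤ 3 < 5, so take 3; remainder 0
So 2257 = 1597 + 610 + 34 + 13 + 3, with no two terms consecutive in the sequence.

1597 + 610 + 34 + 13 + 3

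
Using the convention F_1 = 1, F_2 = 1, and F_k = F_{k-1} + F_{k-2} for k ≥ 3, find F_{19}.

Iterating the recurrence up to F_{15} = 610 and F_{14} = 377:
F_{16} = F_{15} + F_{14} = 610 + 377 = 987
F_{17} = F_{16} + F_{15} = 987 + 610 = 1597
F_{18} = F_{17} + F_{16} = 1597 + 987 = 2584
F_{19} = F_{18} + F_{17} = 2584 + 1597 = 4181

4181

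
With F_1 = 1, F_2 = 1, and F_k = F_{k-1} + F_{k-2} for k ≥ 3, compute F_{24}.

46368

Iterating the recurrence up to F_{20} = 6765 and F_{19} = 4181:
F_{21} = F_{20} + F_{19} = 6765 + 4181 = 10946
F_{22} = F_{21} + F_{20} = 10946 + 6765 = 17711
F_{23} = F_{22} + F_{21} = 17711 + 10946 = 28657
F_{24} = F_{23} + F_{22} = 28657 + 17711 = 46368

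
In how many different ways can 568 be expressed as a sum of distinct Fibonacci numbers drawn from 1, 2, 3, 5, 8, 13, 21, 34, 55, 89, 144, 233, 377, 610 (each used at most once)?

15

568 = 377+144+34+13 = 377+144+34+8+5 = 377+89+55+34+13 = … (12 more), for 15 in all.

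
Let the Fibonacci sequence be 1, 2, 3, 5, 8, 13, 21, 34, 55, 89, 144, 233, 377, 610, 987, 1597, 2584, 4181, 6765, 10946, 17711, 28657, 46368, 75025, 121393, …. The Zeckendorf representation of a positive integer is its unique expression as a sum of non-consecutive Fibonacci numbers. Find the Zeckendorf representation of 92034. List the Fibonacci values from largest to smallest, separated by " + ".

Greedily peel off the largest Fibonacci term at each step:
92034 − 75025 = 17009
17009 − 10946 = 6063
6063 − 4181 = 1882
1882 − 1597 = 285
285 − 233 = 52
52 − 34 = 18
18 − 13 = 5
5 − 5 = 0
So 92034 = 75025 + 10946 + 4181 + 1597 + 233 + 34 + 13 + 5, with no two terms consecutive in the sequence.

75025 + 10946 + 4181 + 1597 + 233 + 34 + 13 + 5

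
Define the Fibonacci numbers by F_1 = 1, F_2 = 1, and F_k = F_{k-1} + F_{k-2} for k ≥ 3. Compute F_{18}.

2584

Iterating the recurrence up to F_{10} = 55 and F_{9} = 34:
F_{11} = F_{10} + F_{9} = 55 + 34 = 89
F_{12} = F_{11} + F_{10} = 89 + 55 = 144
F_{13} = F_{12} + F_{11} = 144 + 89 = 233
F_{14} = F_{13} + F_{12} = 233 + 144 = 377
F_{15} = F_{14} + F_{13} = 377 + 233 = 610
F_{16} = F_{15} + F_{14} = 610 + 377 = 987
F_{17} = F_{16} + F_{15} = 987 + 610 = 1597
F_{18} = F_{17} + F_{16} = 1597 + 987 = 2584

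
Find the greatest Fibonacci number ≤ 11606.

10946

10946 ≤ 11606 < 17711, so the largest Fibonacci number not exceeding 11606 is 10946.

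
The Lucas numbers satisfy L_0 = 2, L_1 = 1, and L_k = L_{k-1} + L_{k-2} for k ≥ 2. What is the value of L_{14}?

843

Iterating the recurrence up to L_{10} = 123 and L_{9} = 76:
L_{11} = L_{10} + L_{9} = 123 + 76 = 199
L_{12} = L_{11} + L_{10} = 199 + 123 = 322
L_{13} = L_{12} + L_{11} = 322 + 199 = 521
L_{14} = L_{13} + L_{12} = 521 + 322 = 843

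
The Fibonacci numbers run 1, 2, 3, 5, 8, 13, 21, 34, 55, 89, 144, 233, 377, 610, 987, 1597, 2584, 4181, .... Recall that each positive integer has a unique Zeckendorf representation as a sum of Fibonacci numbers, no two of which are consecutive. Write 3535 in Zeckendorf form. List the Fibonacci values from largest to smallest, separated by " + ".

largest Fibonacci ≤ 3535 is 2584; 3535 − 2584 = 951
largest Fibonacci ≤ 951 is 610; 951 − 610 = 341
largest Fibonacci ≤ 341 is 233; 341 − 233 = 108
largest Fibonacci ≤ 108 is 89; 108 − 89 = 19
largest Fibonacci ≤ 19 is 13; 19 − 13 = 6
largest Fibonacci ≤ 6 is 5; 6 − 5 = 1
largest Fibonacci ≤ 1 is 1; 1 − 1 = 0
So 3535 = 2584 + 610 + 233 + 89 + 13 + 5 + 1, with no two terms consecutive in the sequence.

2584 + 610 + 233 + 89 + 13 + 5 + 1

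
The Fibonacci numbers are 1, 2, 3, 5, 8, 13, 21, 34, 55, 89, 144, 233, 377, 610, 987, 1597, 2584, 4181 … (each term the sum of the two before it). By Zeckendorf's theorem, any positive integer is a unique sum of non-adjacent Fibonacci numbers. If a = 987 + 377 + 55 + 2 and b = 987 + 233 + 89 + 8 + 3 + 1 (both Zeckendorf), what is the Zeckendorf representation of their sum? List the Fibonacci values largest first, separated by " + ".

The two numbers are 1421 and 1321, so their sum is 2742.
Greedy algorithm:
subtract 2584 from 2742: 158 remains
subtract 144 from 158: 14 remains
subtract 13 from 14: 1 remains
subtract 1 from 1: 0 remains

2584 + 144 + 13 + 1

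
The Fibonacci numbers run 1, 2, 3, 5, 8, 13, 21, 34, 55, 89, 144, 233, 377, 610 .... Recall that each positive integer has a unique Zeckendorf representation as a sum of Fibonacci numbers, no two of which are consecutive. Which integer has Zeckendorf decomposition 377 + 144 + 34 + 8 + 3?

377 + 144 + 34 + 8 + 3 = 566.

566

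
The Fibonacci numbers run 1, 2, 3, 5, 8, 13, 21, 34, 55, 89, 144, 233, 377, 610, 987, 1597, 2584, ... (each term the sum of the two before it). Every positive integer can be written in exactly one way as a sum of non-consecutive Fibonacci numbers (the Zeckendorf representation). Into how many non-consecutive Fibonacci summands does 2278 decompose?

2278: greatest Fibonacci not exceeding it is 1597, leaving 681
681: greatest Fibonacci not exceeding it is 610, leaving 71
71: greatest Fibonacci not exceeding it is 55, leaving 16
16: greatest Fibonacci not exceeding it is 13, leaving 3
3: greatest Fibonacci not exceeding it is 3, leaving 0
2278 = 1597 + 610 + 55 + 13 + 3, which has 5 terms.

5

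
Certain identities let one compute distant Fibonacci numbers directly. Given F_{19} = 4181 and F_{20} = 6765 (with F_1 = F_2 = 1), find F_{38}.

By the doubling identity F_{2k} = F_k(2F_{k+1} − F_k): F_{38} = 4181·(2·6765 − 4181) = 4181·9349 = 39088169.

39088169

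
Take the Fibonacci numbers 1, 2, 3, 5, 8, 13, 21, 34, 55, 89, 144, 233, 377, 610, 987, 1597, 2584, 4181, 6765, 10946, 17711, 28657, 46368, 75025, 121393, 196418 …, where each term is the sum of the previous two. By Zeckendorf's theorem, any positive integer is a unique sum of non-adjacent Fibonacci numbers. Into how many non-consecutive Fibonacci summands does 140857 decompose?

Greedily peel off the largest Fibonacci term at each step:
140857: greatest Fibonacci not exceeding it is 121393, leaving 19464
19464: greatest Fibonacci not exceeding it is 17711, leaving 1753
1753: greatest Fibonacci not exceeding it is 1597, leaving 156
156: greatest Fibonacci not exceeding it is 144, leaving 12
12: greatest Fibonacci not exceeding it is 8, leaving 4
4: greatest Fibonacci not exceeding it is 3, leaving 1
1: greatest Fibonacci not exceeding it is 1, leaving 0
140857 = 121393 + 17711 + 1597 + 144 + 8 + 3 + 1, which has 7 terms.

7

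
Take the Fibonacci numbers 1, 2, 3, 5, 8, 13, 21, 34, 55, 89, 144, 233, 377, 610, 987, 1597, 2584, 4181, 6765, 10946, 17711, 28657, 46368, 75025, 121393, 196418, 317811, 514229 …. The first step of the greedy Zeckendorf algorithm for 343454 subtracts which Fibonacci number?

317811 ≤ 343454 < 514229, so the largest Fibonacci number not exceeding 343454 is 317811.

317811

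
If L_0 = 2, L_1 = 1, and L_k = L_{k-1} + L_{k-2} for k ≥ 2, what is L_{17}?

Iterating the recurrence up to L_{12} = 322 and L_{11} = 199:
L_{13} = L_{12} + L_{11} = 322 + 199 = 521
L_{14} = L_{13} + L_{12} = 521 + 322 = 843
L_{15} = L_{14} + L_{13} = 843 + 521 = 1364
L_{16} = L_{15} + L_{14} = 1364 + 843 = 2207
L_{17} = L_{16} + L_{15} = 2207 + 1364 = 3571

3571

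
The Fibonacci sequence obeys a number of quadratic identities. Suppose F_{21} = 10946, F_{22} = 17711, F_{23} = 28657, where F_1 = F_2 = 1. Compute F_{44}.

By the addition formula F_{m+n} = F_m F_{n+1} + F_{m−1} F_n with m=22, n=22: F_{44} = 17711·28657 + 10946·17711 = 507544127 + 193864606 = 701408733.

701408733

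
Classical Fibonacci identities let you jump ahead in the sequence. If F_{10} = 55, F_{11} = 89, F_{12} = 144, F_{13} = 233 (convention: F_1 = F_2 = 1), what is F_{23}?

By the addition formula F_{m+n} = F_m F_{n+1} + F_{m−1} F_n with m=13, n=10: F_{23} = 233·89 + 144·55 = 20737 + 7920 = 28657.

28657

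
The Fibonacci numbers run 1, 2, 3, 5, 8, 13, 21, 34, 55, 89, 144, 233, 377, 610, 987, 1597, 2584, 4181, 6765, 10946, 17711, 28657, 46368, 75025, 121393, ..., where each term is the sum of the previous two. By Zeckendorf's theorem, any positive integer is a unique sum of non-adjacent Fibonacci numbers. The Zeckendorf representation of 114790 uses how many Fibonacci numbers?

take 75025 (≤ 114790); 114790 − 75025 = 39765
take 28657 (≤ 39765); 39765 − 28657 = 11108
take 10946 (≤ 11108); 11108 − 10946 = 162
take 144 (≤ 162); 162 − 144 = 18
take 13 (≤ 18); 18 − 13 = 5
take 5 (≤ 5); 5 − 5 = 0
114790 = 75025 + 28657 + 10946 + 144 + 13 + 5, which has 6 terms.

6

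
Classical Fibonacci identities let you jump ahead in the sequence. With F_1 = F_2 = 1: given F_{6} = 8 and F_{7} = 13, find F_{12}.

By the doubling identity F_{2k} = F_k(2F_{k+1} − F_k): F_{12} = 8·(2·13 − 8) = 8·18 = 144.

144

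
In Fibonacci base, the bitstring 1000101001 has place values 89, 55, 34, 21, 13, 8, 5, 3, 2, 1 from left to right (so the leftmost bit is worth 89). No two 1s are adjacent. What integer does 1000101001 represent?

Summing the place values of the 1 bits: 89 + 13 + 5 + 1 = 108.

108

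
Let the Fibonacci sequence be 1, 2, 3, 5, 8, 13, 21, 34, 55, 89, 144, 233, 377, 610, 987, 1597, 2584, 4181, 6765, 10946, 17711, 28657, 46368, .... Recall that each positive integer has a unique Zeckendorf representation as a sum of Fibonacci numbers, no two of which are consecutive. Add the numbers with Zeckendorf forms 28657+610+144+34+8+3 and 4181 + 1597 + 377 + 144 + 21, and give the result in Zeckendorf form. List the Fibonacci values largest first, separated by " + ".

The two numbers are 29456 and 6320, so their sum is 35776.
28657 ≤ 35776 < 46368, so take 28657; remainder 7119
6765 ≤ 7119 < 10946, so take 6765; remainder 354
233 ≤ 354 < 377, so take 233; remainder 121
89 ≤ 121 < 144, so take 89; remainder 32
21 ≤ 32 < 34, so take 21; remainder 11
8 ≤ 11 < 13, so take 8; remainder 3
3 ≤ 3 < 5, so take 3; remainder 0

28657 + 6765 + 233 + 89 + 21 + 8 + 3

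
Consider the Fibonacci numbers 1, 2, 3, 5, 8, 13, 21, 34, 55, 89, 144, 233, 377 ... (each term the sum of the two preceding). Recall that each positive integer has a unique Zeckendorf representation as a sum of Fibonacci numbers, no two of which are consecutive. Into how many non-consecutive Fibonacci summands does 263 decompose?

4

largest Fibonacci ≤ 263 is 233; 263 − 233 = 30
largest Fibonacci ≤ 30 is 21; 30 − 21 = 9
largest Fibonacci ≤ 9 is 8; 9 − 8 = 1
largest Fibonacci ≤ 1 is 1; 1 − 1 = 0
263 = 233 + 21 + 8 + 1, which has 4 terms.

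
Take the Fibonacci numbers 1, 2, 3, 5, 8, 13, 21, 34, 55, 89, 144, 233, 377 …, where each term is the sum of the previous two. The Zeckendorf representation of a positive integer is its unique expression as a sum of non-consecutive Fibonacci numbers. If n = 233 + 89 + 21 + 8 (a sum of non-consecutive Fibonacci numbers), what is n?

233 + 89 + 21 + 8 = 351.

351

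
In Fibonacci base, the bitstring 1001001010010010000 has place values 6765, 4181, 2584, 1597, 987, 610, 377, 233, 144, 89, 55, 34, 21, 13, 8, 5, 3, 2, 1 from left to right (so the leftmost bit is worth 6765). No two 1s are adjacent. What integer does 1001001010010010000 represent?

8925

Summing the place values of the 1 bits: 6765 + 1597 + 377 + 144 + 34 + 8 = 8925.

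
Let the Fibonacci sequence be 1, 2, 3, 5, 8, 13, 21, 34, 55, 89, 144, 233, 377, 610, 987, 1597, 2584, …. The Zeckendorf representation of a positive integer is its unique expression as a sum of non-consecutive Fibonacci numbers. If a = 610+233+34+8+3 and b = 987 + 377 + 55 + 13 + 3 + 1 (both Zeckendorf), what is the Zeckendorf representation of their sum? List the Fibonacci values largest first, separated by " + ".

1597 + 610 + 89 + 21 + 5 + 2

The two numbers are 888 and 1436, so their sum is 2324.
Repeatedly subtract the largest Fibonacci number that fits:
2324: greatest Fibonacci not exceeding it is 1597, leaving 727
727: greatest Fibonacci not exceeding it is 610, leaving 117
117: greatest Fibonacci not exceeding it is 89, leaving 28
28: greatest Fibonacci not exceeding it is 21, leaving 7
7: greatest Fibonacci not exceeding it is 5, leaving 2
2: greatest Fibonacci not exceeding it is 2, leaving 0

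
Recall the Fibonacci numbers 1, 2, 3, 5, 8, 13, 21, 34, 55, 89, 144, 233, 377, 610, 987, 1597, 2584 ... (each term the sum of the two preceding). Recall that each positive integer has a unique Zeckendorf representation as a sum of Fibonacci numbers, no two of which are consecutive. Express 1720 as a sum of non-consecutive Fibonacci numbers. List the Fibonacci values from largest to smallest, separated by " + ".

1597 + 89 + 34

Greedily peel off the largest Fibonacci term at each step:
1597 ≤ 1720 < 2584, so take 1597; remainder 123
89 ≤ 123 < 144, so take 89; remainder 34
34 ≤ 34 < 55, so take 34; remainder 0
So 1720 = 1597 + 89 + 34, with no two terms consecutive in the sequence.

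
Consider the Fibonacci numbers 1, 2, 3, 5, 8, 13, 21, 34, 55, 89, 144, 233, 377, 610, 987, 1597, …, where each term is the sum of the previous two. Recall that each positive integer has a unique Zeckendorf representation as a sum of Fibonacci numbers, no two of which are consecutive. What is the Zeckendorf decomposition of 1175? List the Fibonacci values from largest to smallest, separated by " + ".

1175: greatest Fibonacci not exceeding it is 987, leaving 188
188: greatest Fibonacci not exceeding it is 144, leaving 44
44: greatest Fibonacci not exceeding it is 34, leaving 10
10: greatest Fibonacci not exceeding it is 8, leaving 2
2: greatest Fibonacci not exceeding it is 2, leaving 0
So 1175 = 987 + 144 + 34 + 8 + 2, with no two terms consecutive in the sequence.

987 + 144 + 34 + 8 + 2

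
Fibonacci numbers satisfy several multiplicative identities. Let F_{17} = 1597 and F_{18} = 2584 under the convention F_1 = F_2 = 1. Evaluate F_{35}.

By F_{2k+1} = F_k² + F_{k+1}²: F_{35} = 1597² + 2584² = 2550409 + 6677056 = 9227465.

9227465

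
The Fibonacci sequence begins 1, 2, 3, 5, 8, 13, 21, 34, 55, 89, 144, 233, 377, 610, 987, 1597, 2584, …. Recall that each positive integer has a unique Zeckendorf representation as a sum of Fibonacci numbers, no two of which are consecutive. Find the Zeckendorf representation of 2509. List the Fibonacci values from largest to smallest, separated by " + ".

1597 + 610 + 233 + 55 + 13 + 1

largest Fibonacci ≤ 2509 is 1597; 2509 − 1597 = 912
largest Fibonacci ≤ 912 is 610; 912 − 610 = 302
largest Fibonacci ≤ 302 is 233; 302 − 233 = 69
largest Fibonacci ≤ 69 is 55; 69 − 55 = 14
largest Fibonacci ≤ 14 is 13; 14 − 13 = 1
largest Fibonacci ≤ 1 is 1; 1 − 1 = 0
So 2509 = 1597 + 610 + 233 + 55 + 13 + 1, with no two terms consecutive in the sequence.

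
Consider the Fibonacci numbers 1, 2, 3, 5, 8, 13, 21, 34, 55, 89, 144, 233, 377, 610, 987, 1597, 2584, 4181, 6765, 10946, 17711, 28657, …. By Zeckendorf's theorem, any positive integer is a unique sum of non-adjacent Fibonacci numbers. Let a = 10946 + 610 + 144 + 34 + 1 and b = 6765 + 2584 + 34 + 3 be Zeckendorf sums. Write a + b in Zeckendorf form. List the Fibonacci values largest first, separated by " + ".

17711 + 2584 + 610 + 144 + 55 + 13 + 3 + 1

The two numbers are 11735 and 9386, so their sum is 21121.
Repeatedly subtract the largest Fibonacci number that fits:
17711 ≤ 21121 < 28657, so take 17711; remainder 3410
2584 ≤ 3410 < 4181, so take 2584; remainder 826
610 ≤ 826 < 987, so take 610; remainder 216
144 ≤ 216 < 233, so take 144; remainder 72
55 ≤ 72 < 89, so take 55; remainder 17
13 ≤ 17 < 21, so take 13; remainder 4
3 ≤ 4 < 5, so take 3; remainder 1
1 ≤ 1 < 2, so take 1; remainder 0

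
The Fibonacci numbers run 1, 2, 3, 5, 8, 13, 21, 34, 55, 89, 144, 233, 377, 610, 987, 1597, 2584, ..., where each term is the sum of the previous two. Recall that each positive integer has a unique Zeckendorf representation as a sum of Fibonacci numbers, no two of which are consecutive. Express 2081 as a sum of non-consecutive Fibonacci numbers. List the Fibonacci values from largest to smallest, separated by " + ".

1597 + 377 + 89 + 13 + 5

Greedy algorithm:
take 1597 (≤ 2081); 2081 − 1597 = 484
take 377 (≤ 484); 484 − 377 = 107
take 89 (≤ 107); 107 − 89 = 18
take 13 (≤ 18); 18 − 13 = 5
take 5 (≤ 5); 5 − 5 = 0
So 2081 = 1597 + 377 + 89 + 13 + 5, with no two terms consecutive in the sequence.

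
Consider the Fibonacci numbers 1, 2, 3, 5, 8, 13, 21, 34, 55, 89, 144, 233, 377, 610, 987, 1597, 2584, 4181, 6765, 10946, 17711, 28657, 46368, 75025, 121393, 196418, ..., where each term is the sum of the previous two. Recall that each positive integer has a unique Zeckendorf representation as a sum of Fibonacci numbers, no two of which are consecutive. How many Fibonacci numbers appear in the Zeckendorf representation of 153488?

Greedily peel off the largest Fibonacci term at each step:
121393 ≤ 153488 < 196418, so take 121393; remainder 32095
28657 ≤ 32095 < 46368, so take 28657; remainder 3438
2584 ≤ 3438 < 4181, so take 2584; remainder 854
610 ≤ 854 < 987, so take 610; remainder 244
233 ≤ 244 < 377, so take 233; remainder 11
8 ≤ 11 < 13, so take 8; remainder 3
3 ≤ 3 < 5, so take 3; remainder 0
153488 = 121393 + 28657 + 2584 + 610 + 233 + 8 + 3, which has 7 terms.

7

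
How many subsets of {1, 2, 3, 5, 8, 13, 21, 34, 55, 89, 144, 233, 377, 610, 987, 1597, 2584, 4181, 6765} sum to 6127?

Starting from the Zeckendorf form and repeatedly splitting a term F_k into F_{k−1} + F_{k−2} (when neither is already used) reaches every representation.
6127 = 4181+1597+233+89+21+5+1 = 4181+1597+233+89+21+3+2+1 = 4181+1597+233+89+13+8+5+1 = … (41 more), for 44 in all.

44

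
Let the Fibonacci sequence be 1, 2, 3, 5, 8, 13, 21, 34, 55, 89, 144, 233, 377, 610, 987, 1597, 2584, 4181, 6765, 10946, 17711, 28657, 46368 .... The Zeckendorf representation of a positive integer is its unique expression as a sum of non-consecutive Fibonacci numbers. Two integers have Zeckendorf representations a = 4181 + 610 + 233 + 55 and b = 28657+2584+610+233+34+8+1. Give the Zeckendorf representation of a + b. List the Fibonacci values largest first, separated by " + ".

28657 + 6765 + 1597 + 144 + 34 + 8 + 1

The two numbers are 5079 and 32127, so their sum is 37206.
Greedily peel off the largest Fibonacci term at each step:
37206 − 28657 = 8549
8549 − 6765 = 1784
1784 − 1597 = 187
187 − 144 = 43
43 − 34 = 9
9 − 8 = 1
1 − 1 = 0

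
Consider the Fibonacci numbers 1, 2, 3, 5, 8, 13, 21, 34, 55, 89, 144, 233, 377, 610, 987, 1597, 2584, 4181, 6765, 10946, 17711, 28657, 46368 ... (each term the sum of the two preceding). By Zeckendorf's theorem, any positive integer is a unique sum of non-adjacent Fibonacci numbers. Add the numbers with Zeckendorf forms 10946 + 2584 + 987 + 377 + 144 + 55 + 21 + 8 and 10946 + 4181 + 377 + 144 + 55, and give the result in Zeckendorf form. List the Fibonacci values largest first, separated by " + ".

The two numbers are 15122 and 15703, so their sum is 30825.
30825 − 28657 = 2168
2168 − 1597 = 571
571 − 377 = 194
194 − 144 = 50
50 − 34 = 16
16 − 13 = 3
3 − 3 = 0

28657 + 1597 + 377 + 144 + 34 + 13 + 3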